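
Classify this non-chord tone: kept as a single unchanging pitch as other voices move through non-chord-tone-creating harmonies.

Pedal tone.

Approach: none. Departure: none — a single pitch is sustained while the chords change around it, passing through harmonies that do not contain it.
No melodic motion at all; the dissonance is created entirely by the moving harmonies against the stationary note — a pedal tone (pedal point).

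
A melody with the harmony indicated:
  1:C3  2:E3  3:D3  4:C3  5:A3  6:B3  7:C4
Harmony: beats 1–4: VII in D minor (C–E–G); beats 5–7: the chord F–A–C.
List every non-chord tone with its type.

D3 (beat 3) — passing tone; B3 (beat 6) — passing tone.

The harmony at that moment is C major triad (C, E, G); D3 is not a chord tone.
It is approached by step down from E3 and left by step down to C3.
Step in, step out in the same direction — a passing tone.
The harmony at that moment is F major triad (F, A, C); B3 is not a chord tone.
It is approached by step up from A3 and left by step up to C4.
Step in, step out in the same direction — a passing tone.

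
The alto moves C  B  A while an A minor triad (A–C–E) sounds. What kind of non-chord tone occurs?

B is a passing tone.

The harmony at that moment is A minor triad (A, C, E); B is not a chord tone.
It is approached by step down from C and left by step down to A.
Step in, step out in the same direction — a passing tone.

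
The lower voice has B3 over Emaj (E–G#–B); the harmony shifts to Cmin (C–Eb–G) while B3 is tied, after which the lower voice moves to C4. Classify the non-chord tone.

B3 is a retardation.

The harmony at that moment is C minor triad (C, Eb, G); B3 is not a chord tone.
It is held over (the same pitch as the preceding B3) and left by step up to C4.
Held over from the previous chord and resolving up by step — a retardation.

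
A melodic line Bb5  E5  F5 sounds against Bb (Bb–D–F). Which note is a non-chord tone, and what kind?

The harmony at that moment is Bb major triad (Bb, D, F); E5 is not a chord tone.
It is approached by leap down from Bb5 and left by step up to F5.
Leap in, step out — an appoggiatura.

E5 is an appoggiatura.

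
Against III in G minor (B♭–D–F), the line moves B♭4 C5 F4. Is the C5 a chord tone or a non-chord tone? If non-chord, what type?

The harmony at that moment is B♭ major triad (B♭, D, F); C5 is not a chord tone.
It is approached by step up from B♭4 and left by leap down to F4.
Step in, leap out — an escape tone.

Non-chord tone — an escape tone.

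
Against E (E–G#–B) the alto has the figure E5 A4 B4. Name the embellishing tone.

The harmony at that moment is E major triad (E, G#, B); A4 is not a chord tone.
It is approached by leap down from E5 and left by step up to B4.
Leap in, step out — an appoggiatura.

A4 is an appoggiatura.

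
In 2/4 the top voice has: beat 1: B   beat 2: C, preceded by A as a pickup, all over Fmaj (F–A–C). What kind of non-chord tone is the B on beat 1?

The harmony at that moment is F major triad (F, A, C); B is not a chord tone.
It is approached by step up from A and left by step up to C.
Step in, step out in the same direction — a passing tone.

Passing tone.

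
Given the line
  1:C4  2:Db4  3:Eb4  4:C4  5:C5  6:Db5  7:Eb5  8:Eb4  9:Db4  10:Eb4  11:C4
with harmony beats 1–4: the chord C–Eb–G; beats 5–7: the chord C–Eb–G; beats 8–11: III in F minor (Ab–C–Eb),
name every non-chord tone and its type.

Db4 (beat 2) — passing tone; Db5 (beat 6) — passing tone; Db4 (beat 9) — neighbor tone.

The harmony at that moment is C minor triad (C, Eb, G); Db4 is not a chord tone.
It is approached by step up from C4 and left by step up to Eb4.
Step in, step out in the same direction — a passing tone.
The harmony at that moment is C minor triad (C, Eb, G); Db5 is not a chord tone.
It is approached by step up from C5 and left by step up to Eb5.
Step in, step out in the same direction — a passing tone.
The harmony at that moment is Ab major triad (Ab, C, Eb); Db4 is not a chord tone.
It is approached by step down from Eb4 and left by step up to Eb4.
Step away and step back to the same note — a neighbor tone (lower neighbor).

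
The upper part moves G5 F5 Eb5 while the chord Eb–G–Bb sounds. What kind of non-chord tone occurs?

F5 is a passing tone.

The harmony at that moment is Eb major triad (Eb, G, Bb); F5 is not a chord tone.
It is approached by step down from G5 and left by step down to Eb5.
Step in, step out in the same direction — a passing tone.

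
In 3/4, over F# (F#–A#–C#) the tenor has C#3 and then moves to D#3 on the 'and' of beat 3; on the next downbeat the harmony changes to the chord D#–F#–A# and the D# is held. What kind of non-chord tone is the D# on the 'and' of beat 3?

Anticipation.

The harmony at that moment is F# major triad (F#, A#, C#); D#3 is not a chord tone.
It is approached by step up from C#3 and then sustained as the same pitch into the next harmony.
Arriving early and becoming a chord tone when the harmony changes — an anticipation.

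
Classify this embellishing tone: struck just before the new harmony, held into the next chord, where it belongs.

Approach: ahead of the chord change (typically by step), so it is dissonant against the current harmony. Departure: none — the same pitch is restated or held and is a chord tone of the new harmony.
Dissonant first, consonant once the harmony catches up: the note simply arrives early — an anticipation. (The reverse timing, consonant first and dissonant after the change, would be a suspension or retardation.)

Anticipation.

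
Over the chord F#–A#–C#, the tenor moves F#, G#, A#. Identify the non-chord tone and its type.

The harmony at that moment is F# major triad (F#, A#, C#); G# is not a chord tone.
It is approached by step up from F# and left by step up to A#.
Step in, step out in the same direction — a passing tone.

G# is a passing tone.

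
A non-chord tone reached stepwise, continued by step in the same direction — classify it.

Approach: by step. Departure: by step, continuing in the same direction.
Stepwise on both sides with no change of direction means the note fills in the space between two different chord tones — a passing tone. (Had it turned back to its starting note it would be a neighbor tone instead.)

Passing tone.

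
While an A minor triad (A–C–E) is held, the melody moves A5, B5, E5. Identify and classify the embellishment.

B5 is an escape tone.

The harmony at that moment is A minor triad (A, C, E); B5 is not a chord tone.
It is approached by step up from A5 and left by leap down to E5.
Step in, leap out — an escape tone.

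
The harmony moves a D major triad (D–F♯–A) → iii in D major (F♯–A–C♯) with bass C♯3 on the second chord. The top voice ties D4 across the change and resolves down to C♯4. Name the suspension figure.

At the second chord the bass is C♯3. The suspended D4 lies a ninth above the bass; after resolving down by step to C♯4, the interval above the bass becomes an octave.
Suspension figures are named by those two intervals: 9–8.

9–8 suspension.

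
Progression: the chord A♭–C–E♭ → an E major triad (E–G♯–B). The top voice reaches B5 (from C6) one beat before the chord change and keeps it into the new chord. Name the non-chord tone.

The harmony at that moment is A♭ major triad (A♭, C, E♭); B5 is not a chord tone.
It is approached by step down from C6 and then sustained as the same pitch into the next harmony.
Arriving early and becoming a chord tone when the harmony changes — an anticipation.

B5 is an anticipation.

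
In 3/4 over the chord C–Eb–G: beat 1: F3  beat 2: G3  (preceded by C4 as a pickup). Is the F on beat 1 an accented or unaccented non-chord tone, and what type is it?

Accented appoggiatura.

The harmony at that moment is C minor triad (C, Eb, G); F3 is not a chord tone.
It is approached by leap down from C4 and left by step up to G3.
Leap in, step out — an appoggiatura.
It falls on the downbeat, so it is accented.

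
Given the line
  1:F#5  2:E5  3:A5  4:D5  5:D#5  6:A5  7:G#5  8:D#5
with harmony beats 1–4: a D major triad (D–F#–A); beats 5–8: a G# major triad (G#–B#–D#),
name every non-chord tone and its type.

E5 (beat 2) — escape tone; A5 (beat 6) — appoggiatura.

The harmony at that moment is D major triad (D, F#, A); E5 is not a chord tone.
It is approached by step down from F#5 and left by leap up to A5.
Step in, leap out — an escape tone.
The harmony at that moment is G# major triad (G#, B#, D#); A5 is not a chord tone.
It is approached by leap up from D#5 and left by step down to G#5.
Leap in, step out — an appoggiatura.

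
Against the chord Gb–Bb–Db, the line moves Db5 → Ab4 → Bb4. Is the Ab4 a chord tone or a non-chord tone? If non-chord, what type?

Non-chord tone — an appoggiatura.

The harmony at that moment is Gb major triad (Gb, Bb, Db); Ab4 is not a chord tone.
It is approached by leap down from Db5 and left by step up to Bb4.
Leap in, step out — an appoggiatura.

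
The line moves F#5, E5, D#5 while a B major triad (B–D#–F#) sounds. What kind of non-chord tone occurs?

E5 is a passing tone.

The harmony at that moment is B major triad (B, D#, F#); E5 is not a chord tone.
It is approached by step down from F#5 and left by step down to D#5.
Step in, step out in the same direction — a passing tone.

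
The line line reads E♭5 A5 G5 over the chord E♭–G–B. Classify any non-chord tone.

A5 is an appoggiatura.

The harmony at that moment is E♭ augmented triad (E♭, G, B); A5 is not a chord tone.
It is approached by leap up from E♭5 and left by step down to G5.
Leap in, step out — an appoggiatura.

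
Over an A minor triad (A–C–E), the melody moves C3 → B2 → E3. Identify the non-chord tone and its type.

B2 is an escape tone.

The harmony at that moment is A minor triad (A, C, E); B2 is not a chord tone.
It is approached by step down from C3 and left by leap up to E3.
Step in, leap out — an escape tone.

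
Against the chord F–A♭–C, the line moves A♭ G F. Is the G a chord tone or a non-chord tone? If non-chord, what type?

Non-chord tone — a passing tone.

The harmony at that moment is F minor triad (F, A♭, C); G is not a chord tone.
It is approached by step down from A♭ and left by step down to F.
Step in, step out in the same direction — a passing tone.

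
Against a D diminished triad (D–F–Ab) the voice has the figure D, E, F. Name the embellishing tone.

The harmony at that moment is D diminished triad (D, F, Ab); E is not a chord tone.
It is approached by step up from D and left by step up to F.
Step in, step out in the same direction — a passing tone.

E is a passing tone.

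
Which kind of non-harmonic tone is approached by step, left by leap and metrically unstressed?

Escape tone.

Approach: by step. Departure: by leap. Metric position: weak.
Step in, leap out, from a weak position — an escape tone (échappée). (It is the mirror image of the appoggiatura, which leaps in and steps out on a strong beat.)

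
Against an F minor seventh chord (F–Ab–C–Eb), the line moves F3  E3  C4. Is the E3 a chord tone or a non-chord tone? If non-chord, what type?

The harmony at that moment is F minor seventh chord (F, Ab, C, Eb); E3 is not a chord tone.
It is approached by step down from F3 and left by leap up to C4.
Step in, leap out — an escape tone.

Non-chord tone — an escape tone.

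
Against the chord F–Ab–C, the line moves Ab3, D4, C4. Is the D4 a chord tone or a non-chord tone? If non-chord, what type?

Non-chord tone — an appoggiatura.

The harmony at that moment is F minor triad (F, Ab, C); D4 is not a chord tone.
It is approached by leap up from Ab3 and left by step down to C4.
Leap in, step out — an appoggiatura.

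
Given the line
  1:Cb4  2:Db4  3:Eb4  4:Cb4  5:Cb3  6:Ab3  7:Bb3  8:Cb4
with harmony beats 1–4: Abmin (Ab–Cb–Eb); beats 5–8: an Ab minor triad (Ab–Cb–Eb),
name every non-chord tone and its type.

Db4 (beat 2) — passing tone; Bb3 (beat 7) — passing tone.

The harmony at that moment is Ab minor triad (Ab, Cb, Eb); Db4 is not a chord tone.
It is approached by step up from Cb4 and left by step up to Eb4.
Step in, step out in the same direction — a passing tone.
The harmony at that moment is Ab minor triad (Ab, Cb, Eb); Bb3 is not a chord tone.
It is approached by step up from Ab3 and left by step up to Cb4.
Step in, step out in the same direction — a passing tone.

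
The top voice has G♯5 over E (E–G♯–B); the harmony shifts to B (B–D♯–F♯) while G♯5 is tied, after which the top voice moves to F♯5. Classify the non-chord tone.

G♯5 is a suspension.

The harmony at that moment is B major triad (B, D♯, F♯); G♯5 is not a chord tone.
It is held over (the same pitch as the preceding G♯5) and left by step down to F♯5.
Held over from the previous chord and resolving down by step — a suspension.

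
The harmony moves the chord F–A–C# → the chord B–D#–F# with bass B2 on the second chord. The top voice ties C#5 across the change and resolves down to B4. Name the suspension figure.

At the second chord the bass is B2. The suspended C#5 lies a ninth above the bass; after resolving down by step to B4, the interval above the bass becomes an octave.
Suspension figures are named by those two intervals: 9–8.

9–8 suspension.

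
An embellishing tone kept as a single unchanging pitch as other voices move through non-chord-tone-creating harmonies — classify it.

Pedal tone.

Approach: none. Departure: none — a single pitch is sustained while the chords change around it, passing through harmonies that do not contain it.
No melodic motion at all; the dissonance is created entirely by the moving harmonies against the stationary note — a pedal tone (pedal point).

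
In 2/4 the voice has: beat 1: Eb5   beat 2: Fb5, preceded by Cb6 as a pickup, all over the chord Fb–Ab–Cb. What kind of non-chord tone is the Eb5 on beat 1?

The harmony at that moment is Fb major triad (Fb, Ab, Cb); Eb5 is not a chord tone.
It is approached by leap down from Cb6 and left by step up to Fb5.
Leap in, step out, metrically accented — an appoggiatura.

Appoggiatura.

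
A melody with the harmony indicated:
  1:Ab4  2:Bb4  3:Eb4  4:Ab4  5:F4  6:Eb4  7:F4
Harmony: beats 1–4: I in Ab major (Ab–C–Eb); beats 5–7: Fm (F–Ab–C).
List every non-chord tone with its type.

The harmony at that moment is Ab major triad (Ab, C, Eb); Bb4 is not a chord tone.
It is approached by step up from Ab4 and left by leap down to Eb4.
Step in, leap out — an escape tone.
The harmony at that moment is F minor triad (F, Ab, C); Eb4 is not a chord tone.
It is approached by step down from F4 and left by step up to F4.
Step away and step back to the same note — a neighbor tone (lower neighbor).

Bb4 (beat 2) — escape tone; Eb4 (beat 6) — neighbor tone.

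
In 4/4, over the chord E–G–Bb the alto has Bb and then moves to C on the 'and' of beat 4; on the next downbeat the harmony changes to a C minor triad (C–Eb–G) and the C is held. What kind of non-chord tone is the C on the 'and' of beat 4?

The harmony at that moment is E diminished triad (E, G, Bb); C is not a chord tone.
It is approached by step up from Bb and then sustained as the same pitch into the next harmony.
Arriving early and becoming a chord tone when the harmony changes — an anticipation.

Anticipation.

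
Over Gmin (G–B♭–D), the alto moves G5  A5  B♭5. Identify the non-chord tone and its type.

A5 is a passing tone.

The harmony at that moment is G minor triad (G, B♭, D); A5 is not a chord tone.
It is approached by step up from G5 and left by step up to B♭5.
Step in, step out in the same direction — a passing tone.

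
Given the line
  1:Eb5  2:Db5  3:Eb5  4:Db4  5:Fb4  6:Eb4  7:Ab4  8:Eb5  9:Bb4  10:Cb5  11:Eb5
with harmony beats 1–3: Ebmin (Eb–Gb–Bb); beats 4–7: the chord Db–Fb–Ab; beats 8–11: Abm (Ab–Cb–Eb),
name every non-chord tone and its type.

Db5 (beat 2) — neighbor tone; Eb4 (beat 6) — escape tone; Bb4 (beat 9) — appoggiatura.

The harmony at that moment is Eb minor triad (Eb, Gb, Bb); Db5 is not a chord tone.
It is approached by step down from Eb5 and left by step up to Eb5.
Step away and step back to the same note — a neighbor tone (lower neighbor).
The harmony at that moment is Db minor triad (Db, Fb, Ab); Eb4 is not a chord tone.
It is approached by step down from Fb4 and left by leap up to Ab4.
Step in, leap out — an escape tone.
The harmony at that moment is Ab minor triad (Ab, Cb, Eb); Bb4 is not a chord tone.
It is approached by leap down from Eb5 and left by step up to Cb5.
Leap in, step out — an appoggiatura.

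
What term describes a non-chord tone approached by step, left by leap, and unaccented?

Escape tone.

Approach: by step. Departure: by leap. Metric position: weak.
Step in, leap out, from a weak position — an escape tone (échappée). (It is the mirror image of the appoggiatura, which leaps in and steps out on a strong beat.)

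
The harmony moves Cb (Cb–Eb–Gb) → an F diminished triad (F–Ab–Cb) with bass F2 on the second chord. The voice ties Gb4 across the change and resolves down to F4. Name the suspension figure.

9–8 suspension.

At the second chord the bass is F2. The suspended Gb4 lies a ninth above the bass; after resolving down by step to F4, the interval above the bass becomes an octave.
Suspension figures are named by those two intervals: 9–8.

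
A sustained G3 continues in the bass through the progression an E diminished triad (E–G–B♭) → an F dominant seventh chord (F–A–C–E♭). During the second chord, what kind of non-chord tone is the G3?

Pedal tone (pedal point).

The harmony at that moment is F dominant seventh chord (F, A, C, E♭); G3 is not a chord tone.
It is held over (the same pitch as the preceding G3) and then sustained as the same pitch into the next harmony.
Sustained through a change of harmony — a pedal tone.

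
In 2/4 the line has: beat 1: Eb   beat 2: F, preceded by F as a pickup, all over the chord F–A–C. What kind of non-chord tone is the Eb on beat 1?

Lower neighbor tone.

The harmony at that moment is F major triad (F, A, C); Eb is not a chord tone.
It is approached by step down from F and left by step up to F.
Step away and step back to the same note — a neighbor tone (lower neighbor).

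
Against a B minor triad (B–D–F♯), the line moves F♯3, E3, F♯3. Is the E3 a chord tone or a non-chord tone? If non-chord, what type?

Non-chord tone — a neighbor tone.

The harmony at that moment is B minor triad (B, D, F♯); E3 is not a chord tone.
It is approached by step down from F♯3 and left by step up to F♯3.
Step away and step back to the same note — a neighbor tone (lower neighbor).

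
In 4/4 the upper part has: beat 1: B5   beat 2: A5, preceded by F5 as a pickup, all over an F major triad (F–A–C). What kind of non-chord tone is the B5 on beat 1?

The harmony at that moment is F major triad (F, A, C); B5 is not a chord tone.
It is approached by leap up from F5 and left by step down to A5.
Leap in, step out, metrically accented — an appoggiatura.

Appoggiatura.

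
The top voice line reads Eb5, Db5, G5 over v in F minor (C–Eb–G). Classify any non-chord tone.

The harmony at that moment is C minor triad (C, Eb, G); Db5 is not a chord tone.
It is approached by step down from Eb5 and left by leap up to G5.
Step in, leap out — an escape tone.

Db5 is an escape tone.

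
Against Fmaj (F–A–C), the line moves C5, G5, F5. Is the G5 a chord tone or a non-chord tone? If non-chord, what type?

The harmony at that moment is F major triad (F, A, C); G5 is not a chord tone.
It is approached by leap up from C5 and left by step down to F5.
Leap in, step out — an appoggiatura.

Non-chord tone — an appoggiatura.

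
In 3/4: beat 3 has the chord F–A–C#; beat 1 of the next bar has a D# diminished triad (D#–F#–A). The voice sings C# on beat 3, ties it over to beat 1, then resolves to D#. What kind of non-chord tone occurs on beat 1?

Retardation.

The harmony at that moment is D# diminished triad (D#, F#, A); C# is not a chord tone.
It is held over (the same pitch as the preceding C#) and left by step up to D#.
Held over from the previous chord and resolving up by step — a retardation.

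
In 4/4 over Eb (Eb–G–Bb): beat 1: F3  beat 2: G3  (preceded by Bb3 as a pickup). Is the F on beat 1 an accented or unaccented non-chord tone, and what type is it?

Accented appoggiatura.

The harmony at that moment is Eb major triad (Eb, G, Bb); F3 is not a chord tone.
It is approached by leap down from Bb3 and left by step up to G3.
Leap in, step out — an appoggiatura.
It falls on the downbeat, so it is accented.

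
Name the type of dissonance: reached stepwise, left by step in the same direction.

Passing tone.

Approach: by step. Departure: by step, continuing in the same direction.
Stepwise on both sides with no change of direction means the note fills in the space between two different chord tones — a passing tone. (Had it turned back to its starting note it would be a neighbor tone instead.)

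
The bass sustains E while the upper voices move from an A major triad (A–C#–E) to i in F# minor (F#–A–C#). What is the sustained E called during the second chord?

The harmony at that moment is F# minor triad (F#, A, C#); E is not a chord tone.
It is held over (the same pitch as the preceding E) and then sustained as the same pitch into the next harmony.
Sustained through a change of harmony — a pedal tone.

Pedal tone (pedal point).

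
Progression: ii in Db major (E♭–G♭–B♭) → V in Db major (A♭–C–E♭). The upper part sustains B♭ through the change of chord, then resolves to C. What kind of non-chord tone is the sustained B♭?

B♭ is a retardation.

The harmony at that moment is A♭ major triad (A♭, C, E♭); B♭ is not a chord tone.
It is held over (the same pitch as the preceding B♭) and left by step up to C.
Held over from the previous chord and resolving up by step — a retardation.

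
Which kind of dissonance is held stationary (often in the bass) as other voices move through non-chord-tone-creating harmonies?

Approach: none. Departure: none — a single pitch is sustained while the chords change around it, passing through harmonies that do not contain it.
No melodic motion at all; the dissonance is created entirely by the moving harmonies against the stationary note — a pedal tone (pedal point).

Pedal tone.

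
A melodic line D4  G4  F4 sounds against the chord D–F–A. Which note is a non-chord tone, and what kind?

The harmony at that moment is D minor triad (D, F, A); G4 is not a chord tone.
It is approached by leap up from D4 and left by step down to F4.
Leap in, step out — an appoggiatura.

G4 is an appoggiatura.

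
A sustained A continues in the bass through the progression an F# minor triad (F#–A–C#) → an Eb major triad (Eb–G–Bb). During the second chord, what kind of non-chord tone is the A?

Pedal tone (pedal point).

The harmony at that moment is Eb major triad (Eb, G, Bb); A is not a chord tone.
It is held over (the same pitch as the preceding A) and then sustained as the same pitch into the next harmony.
Sustained through a change of harmony — a pedal tone.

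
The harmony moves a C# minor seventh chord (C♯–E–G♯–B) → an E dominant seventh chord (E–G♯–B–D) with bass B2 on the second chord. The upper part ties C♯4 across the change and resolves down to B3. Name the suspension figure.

9–8 suspension.

At the second chord the bass is B2. The suspended C♯4 lies a ninth above the bass; after resolving down by step to B3, the interval above the bass becomes an octave.
Suspension figures are named by those two intervals: 9–8.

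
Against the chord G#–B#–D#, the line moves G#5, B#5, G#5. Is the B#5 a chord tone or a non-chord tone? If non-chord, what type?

G# major triad contains G#, B#, D#; B# is the third, so it is a chord tone.

Chord tone (the third of G# major triad).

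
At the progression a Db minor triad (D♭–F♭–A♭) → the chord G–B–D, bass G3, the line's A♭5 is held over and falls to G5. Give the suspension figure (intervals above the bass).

At the second chord the bass is G3. The suspended A♭5 lies a ninth above the bass; after resolving down by step to G5, the interval above the bass becomes an octave.
Suspension figures are named by those two intervals: 9–8.

9–8 suspension.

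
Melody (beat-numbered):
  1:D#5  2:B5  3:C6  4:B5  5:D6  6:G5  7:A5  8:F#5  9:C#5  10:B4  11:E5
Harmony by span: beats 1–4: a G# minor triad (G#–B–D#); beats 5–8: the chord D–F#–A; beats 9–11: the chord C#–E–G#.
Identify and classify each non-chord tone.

The harmony at that moment is G# minor triad (G#, B, D#); C6 is not a chord tone.
It is approached by step up from B5 and left by step down to B5.
Step away and step back to the same note — a neighbor tone (upper neighbor).
The harmony at that moment is D major triad (D, F#, A); G5 is not a chord tone.
It is approached by leap down from D6 and left by step up to A5.
Leap in, step out — an appoggiatura.
The harmony at that moment is C# minor triad (C#, E, G#); B4 is not a chord tone.
It is approached by step down from C#5 and left by leap up to E5.
Step in, leap out — an escape tone.

C6 (beat 3) — neighbor tone; G5 (beat 6) — appoggiatura; B4 (beat 10) — escape tone.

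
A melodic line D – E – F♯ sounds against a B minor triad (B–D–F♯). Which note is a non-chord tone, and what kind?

The harmony at that moment is B minor triad (B, D, F♯); E is not a chord tone.
It is approached by step up from D and left by step up to F♯.
Step in, step out in the same direction — a passing tone.

E is a passing tone.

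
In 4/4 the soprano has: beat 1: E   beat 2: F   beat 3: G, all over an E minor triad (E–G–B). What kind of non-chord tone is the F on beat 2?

The harmony at that moment is E minor triad (E, G, B); F is not a chord tone.
It is approached by step up from E and left by step up to G.
Step in, step out in the same direction — a passing tone.

Passing tone.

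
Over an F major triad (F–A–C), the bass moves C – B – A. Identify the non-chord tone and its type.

B is a passing tone.

The harmony at that moment is F major triad (F, A, C); B is not a chord tone.
It is approached by step down from C and left by step down to A.
Step in, step out in the same direction — a passing tone.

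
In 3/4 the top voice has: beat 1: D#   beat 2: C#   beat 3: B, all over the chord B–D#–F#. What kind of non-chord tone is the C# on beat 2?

Passing tone.

The harmony at that moment is B major triad (B, D#, F#); C# is not a chord tone.
It is approached by step down from D# and left by step down to B.
Step in, step out in the same direction — a passing tone.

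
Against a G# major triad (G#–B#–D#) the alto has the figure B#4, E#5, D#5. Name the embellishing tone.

E#5 is an appoggiatura.

The harmony at that moment is G# major triad (G#, B#, D#); E#5 is not a chord tone.
It is approached by leap up from B#4 and left by step down to D#5.
Leap in, step out — an appoggiatura.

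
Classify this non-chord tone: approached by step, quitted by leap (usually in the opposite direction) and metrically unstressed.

Escape tone.

Approach: by step. Departure: by leap. Metric position: weak.
Step in, leap out, from a weak position — an escape tone (échappée). (It is the mirror image of the appoggiatura, which leaps in and steps out on a strong beat.)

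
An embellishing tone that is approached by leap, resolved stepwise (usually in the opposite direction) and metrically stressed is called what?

Appoggiatura.

Approach: by leap. Departure: by step. Metric position: strong.
Leap in, step out, in a metrically strong position — an appoggiatura. (It is the mirror image of the escape tone, which steps in and leaps out from a weak position.)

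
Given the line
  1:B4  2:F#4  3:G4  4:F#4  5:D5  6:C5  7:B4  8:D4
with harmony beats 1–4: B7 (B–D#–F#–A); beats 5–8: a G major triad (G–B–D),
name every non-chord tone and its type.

G4 (beat 3) — neighbor tone; C5 (beat 6) — passing tone.

The harmony at that moment is B dominant seventh chord (B, D#, F#, A); G4 is not a chord tone.
It is approached by step up from F#4 and left by step down to F#4.
Step away and step back to the same note — a neighbor tone (upper neighbor).
The harmony at that moment is G major triad (G, B, D); C5 is not a chord tone.
It is approached by step down from D5 and left by step down to B4.
Step in, step out in the same direction — a passing tone.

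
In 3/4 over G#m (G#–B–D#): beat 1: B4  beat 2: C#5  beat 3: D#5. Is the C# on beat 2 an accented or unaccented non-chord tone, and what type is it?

Unaccented passing tone.

The harmony at that moment is G# minor triad (G#, B, D#); C#5 is not a chord tone.
It is approached by step up from B4 and left by step up to D#5.
Step in, step out in the same direction — a passing tone.
It falls on a weak beat, so it is unaccented.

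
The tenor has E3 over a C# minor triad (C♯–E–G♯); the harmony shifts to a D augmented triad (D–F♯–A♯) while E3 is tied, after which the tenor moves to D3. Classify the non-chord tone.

E3 is a suspension.

The harmony at that moment is D augmented triad (D, F♯, A♯); E3 is not a chord tone.
It is held over (the same pitch as the preceding E3) and left by step down to D3.
Held over from the previous chord and resolving down by step — a suspension.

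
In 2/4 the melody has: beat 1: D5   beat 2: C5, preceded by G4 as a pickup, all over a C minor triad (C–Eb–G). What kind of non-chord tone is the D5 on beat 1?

The harmony at that moment is C minor triad (C, Eb, G); D5 is not a chord tone.
It is approached by leap up from G4 and left by step down to C5.
Leap in, step out, metrically accented — an appoggiatura.

Appoggiatura.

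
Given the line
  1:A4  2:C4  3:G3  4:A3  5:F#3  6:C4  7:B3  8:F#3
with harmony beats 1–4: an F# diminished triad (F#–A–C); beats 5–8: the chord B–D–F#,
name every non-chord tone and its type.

The harmony at that moment is F# diminished triad (F#, A, C); G3 is not a chord tone.
It is approached by leap down from C4 and left by step up to A3.
Leap in, step out — an appoggiatura.
The harmony at that moment is B minor triad (B, D, F#); C4 is not a chord tone.
It is approached by leap up from F#3 and left by step down to B3.
Leap in, step out — an appoggiatura.

G3 (beat 3) — appoggiatura; C4 (beat 6) — appoggiatura.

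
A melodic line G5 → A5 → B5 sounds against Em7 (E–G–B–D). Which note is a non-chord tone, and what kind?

A5 is a passing tone.

The harmony at that moment is E minor seventh chord (E, G, B, D); A5 is not a chord tone.
It is approached by step up from G5 and left by step up to B5.
Step in, step out in the same direction — a passing tone.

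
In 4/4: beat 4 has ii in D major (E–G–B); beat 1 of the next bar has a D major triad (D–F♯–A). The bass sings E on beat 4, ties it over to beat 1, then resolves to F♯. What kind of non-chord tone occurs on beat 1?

The harmony at that moment is D major triad (D, F♯, A); E is not a chord tone.
It is held over (the same pitch as the preceding E) and left by step up to F♯.
Held over from the previous chord and resolving up by step — a retardation.

Retardation.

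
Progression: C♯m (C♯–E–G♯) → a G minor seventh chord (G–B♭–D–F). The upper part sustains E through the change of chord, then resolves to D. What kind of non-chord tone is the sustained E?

The harmony at that moment is G minor seventh chord (G, B♭, D, F); E is not a chord tone.
It is held over (the same pitch as the preceding E) and left by step down to D.
Held over from the previous chord and resolving down by step — a suspension.

E is a suspension.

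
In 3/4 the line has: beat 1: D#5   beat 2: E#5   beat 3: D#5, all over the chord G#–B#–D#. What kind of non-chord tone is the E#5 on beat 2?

The harmony at that moment is G# major triad (G#, B#, D#); E#5 is not a chord tone.
It is approached by step up from D#5 and left by step down to D#5.
Step away and step back to the same note — a neighbor tone (upper neighbor).

Upper neighbor tone.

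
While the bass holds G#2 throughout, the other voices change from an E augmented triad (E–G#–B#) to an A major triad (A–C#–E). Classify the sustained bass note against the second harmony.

The harmony at that moment is A major triad (A, C#, E); G#2 is not a chord tone.
It is held over (the same pitch as the preceding G#2) and then sustained as the same pitch into the next harmony.
Sustained through a change of harmony — a pedal tone.

Pedal tone (pedal point).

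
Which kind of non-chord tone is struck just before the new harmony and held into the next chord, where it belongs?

Anticipation.

Approach: ahead of the chord change (typically by step), so it is dissonant against the current harmony. Departure: none — the same pitch is restated or held and is a chord tone of the new harmony.
Dissonant first, consonant once the harmony catches up: the note simply arrives early — an anticipation. (The reverse timing, consonant first and dissonant after the change, would be a suspension or retardation.)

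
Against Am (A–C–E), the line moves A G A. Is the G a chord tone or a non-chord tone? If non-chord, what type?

The harmony at that moment is A minor triad (A, C, E); G is not a chord tone.
It is approached by step down from A and left by step up to A.
Step away and step back to the same note — a neighbor tone (lower neighbor).

Non-chord tone — a neighbor tone.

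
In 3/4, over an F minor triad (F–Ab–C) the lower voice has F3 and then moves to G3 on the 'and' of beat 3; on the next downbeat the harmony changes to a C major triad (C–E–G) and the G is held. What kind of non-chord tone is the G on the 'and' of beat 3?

Anticipation.

The harmony at that moment is F minor triad (F, Ab, C); G3 is not a chord tone.
It is approached by step up from F3 and then sustained as the same pitch into the next harmony.
Arriving early and becoming a chord tone when the harmony changes — an anticipation.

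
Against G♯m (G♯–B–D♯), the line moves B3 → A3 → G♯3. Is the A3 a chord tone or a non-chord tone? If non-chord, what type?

Non-chord tone — a passing tone.

The harmony at that moment is G♯ minor triad (G♯, B, D♯); A3 is not a chord tone.
It is approached by step down from B3 and left by step down to G♯3.
Step in, step out in the same direction — a passing tone.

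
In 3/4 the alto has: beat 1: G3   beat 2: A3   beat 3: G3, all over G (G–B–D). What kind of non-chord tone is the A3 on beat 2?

Upper neighbor tone.

The harmony at that moment is G major triad (G, B, D); A3 is not a chord tone.
It is approached by step up from G3 and left by step down to G3.
Step away and step back to the same note — a neighbor tone (upper neighbor).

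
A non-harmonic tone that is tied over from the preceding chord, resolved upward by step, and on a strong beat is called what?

Approach: by preparation — the pitch is first a chord tone, then held (tied or repeated) while the harmony changes under it. Departure: up by step. Metric position: strong.
A prepared dissonance that resolves upward by step — a retardation. (The same figure resolving downward would be a suspension.)

Retardation.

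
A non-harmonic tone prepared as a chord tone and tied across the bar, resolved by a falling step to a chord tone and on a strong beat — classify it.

Approach: by preparation — the pitch is first a chord tone, then held (tied or repeated) while the harmony changes under it. Departure: down by step. Metric position: strong.
A prepared dissonance that resolves downward by step — a suspension. (The same figure resolving upward would be a retardation.)

Suspension.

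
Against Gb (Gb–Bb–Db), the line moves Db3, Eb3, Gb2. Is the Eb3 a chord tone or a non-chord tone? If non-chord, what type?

Non-chord tone — an escape tone.

The harmony at that moment is Gb major triad (Gb, Bb, Db); Eb3 is not a chord tone.
It is approached by step up from Db3 and left by leap down to Gb2.
Step in, leap out — an escape tone.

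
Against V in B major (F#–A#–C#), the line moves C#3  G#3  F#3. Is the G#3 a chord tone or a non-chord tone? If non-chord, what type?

The harmony at that moment is F# major triad (F#, A#, C#); G#3 is not a chord tone.
It is approached by leap up from C#3 and left by step down to F#3.
Leap in, step out — an appoggiatura.

Non-chord tone — an appoggiatura.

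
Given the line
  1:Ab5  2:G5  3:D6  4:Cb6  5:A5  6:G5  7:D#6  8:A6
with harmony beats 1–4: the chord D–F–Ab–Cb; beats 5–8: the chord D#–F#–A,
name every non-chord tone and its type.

The harmony at that moment is D diminished seventh chord (D, F, Ab, Cb); G5 is not a chord tone.
It is approached by step down from Ab5 and left by leap up to D6.
Step in, leap out — an escape tone.
The harmony at that moment is D# diminished triad (D#, F#, A); G5 is not a chord tone.
It is approached by step down from A5 and left by leap up to D#6.
Step in, leap out — an escape tone.

G5 (beat 2) — escape tone; G5 (beat 6) — escape tone.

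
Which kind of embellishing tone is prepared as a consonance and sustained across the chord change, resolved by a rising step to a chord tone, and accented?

Approach: by preparation — the pitch is first a chord tone, then held (tied or repeated) while the harmony changes under it. Departure: up by step. Metric position: strong.
A prepared dissonance that resolves upward by step — a retardation. (The same figure resolving downward would be a suspension.)

Retardation.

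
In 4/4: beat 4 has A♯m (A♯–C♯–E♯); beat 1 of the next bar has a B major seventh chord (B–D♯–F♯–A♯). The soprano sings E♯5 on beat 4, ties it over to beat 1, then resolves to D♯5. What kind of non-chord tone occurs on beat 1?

The harmony at that moment is B major seventh chord (B, D♯, F♯, A♯); E♯5 is not a chord tone.
It is held over (the same pitch as the preceding E♯5) and left by step down to D♯5.
Held over from the previous chord and resolving down by step — a suspension.

Suspension.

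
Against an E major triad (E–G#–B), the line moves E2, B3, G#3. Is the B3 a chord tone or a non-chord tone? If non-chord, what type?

Chord tone (the fifth of E major triad).

E major triad contains E, G#, B; B is the fifth, so it is a chord tone.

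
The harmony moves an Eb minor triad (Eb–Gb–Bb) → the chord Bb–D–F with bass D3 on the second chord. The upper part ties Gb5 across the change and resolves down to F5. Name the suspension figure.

At the second chord the bass is D3. The suspended Gb5 lies a fourth above the bass; after resolving down by step to F5, the interval above the bass becomes a third.
Suspension figures are named by those two intervals: 4–3.

4–3 suspension.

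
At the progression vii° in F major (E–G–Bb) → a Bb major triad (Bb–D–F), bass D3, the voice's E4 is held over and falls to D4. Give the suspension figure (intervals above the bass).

At the second chord the bass is D3. The suspended E4 lies a ninth above the bass; after resolving down by step to D4, the interval above the bass becomes an octave.
Suspension figures are named by those two intervals: 9–8.

9–8 suspension.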